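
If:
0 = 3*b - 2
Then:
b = 2/3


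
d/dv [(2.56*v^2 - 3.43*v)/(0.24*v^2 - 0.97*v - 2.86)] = (-1.66*v^2 - 14.6432*v + 9.8098)/(0.0576*v^4 - 0.4656*v^3 - 0.4319*v^2 + 5.5484*v + 8.1796)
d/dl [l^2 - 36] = 2*l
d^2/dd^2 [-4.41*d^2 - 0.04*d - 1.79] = -8.82000000000000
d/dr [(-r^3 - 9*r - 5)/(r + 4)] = (-2*r^3 - 12*r^2 - 31)/(r^2 + 8*r + 16)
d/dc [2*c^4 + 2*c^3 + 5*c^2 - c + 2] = 8*c^3 + 6*c^2 + 10*c - 1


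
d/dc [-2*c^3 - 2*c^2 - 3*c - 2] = -6*c^2 - 4*c - 3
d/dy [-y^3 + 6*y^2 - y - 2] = -3*y^2 + 12*y - 1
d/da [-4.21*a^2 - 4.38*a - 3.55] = -8.42*a - 4.38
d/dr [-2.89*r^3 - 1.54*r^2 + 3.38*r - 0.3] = -8.67*r^2 - 3.08*r + 3.38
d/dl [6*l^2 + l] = 12*l + 1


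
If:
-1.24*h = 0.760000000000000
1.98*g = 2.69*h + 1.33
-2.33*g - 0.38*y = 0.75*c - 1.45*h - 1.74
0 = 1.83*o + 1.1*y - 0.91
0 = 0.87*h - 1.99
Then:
No Solution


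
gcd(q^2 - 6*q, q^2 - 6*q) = q^2 - 6*q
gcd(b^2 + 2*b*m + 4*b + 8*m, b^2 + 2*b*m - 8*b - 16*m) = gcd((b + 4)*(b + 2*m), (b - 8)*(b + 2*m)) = b + 2*m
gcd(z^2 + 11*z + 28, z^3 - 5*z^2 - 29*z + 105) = 1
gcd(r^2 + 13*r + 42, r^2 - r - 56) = r + 7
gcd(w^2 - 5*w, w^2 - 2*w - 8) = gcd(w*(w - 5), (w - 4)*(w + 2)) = 1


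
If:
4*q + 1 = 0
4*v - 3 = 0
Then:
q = -1/4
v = 3/4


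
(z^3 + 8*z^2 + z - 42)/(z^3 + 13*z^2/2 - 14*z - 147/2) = 2*(z - 2)/(2*z - 7)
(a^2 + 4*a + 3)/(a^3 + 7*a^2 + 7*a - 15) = (a + 1)/(a^2 + 4*a - 5)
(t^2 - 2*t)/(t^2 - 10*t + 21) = t*(t - 2)/(t^2 - 10*t + 21)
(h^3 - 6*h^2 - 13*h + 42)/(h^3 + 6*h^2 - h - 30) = (h - 7)/(h + 5)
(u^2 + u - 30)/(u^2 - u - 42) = (u - 5)/(u - 7)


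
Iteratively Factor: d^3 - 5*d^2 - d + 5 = (d - 5)*(d^2 - 1) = (d - 5)*(d - 1)*(d + 1)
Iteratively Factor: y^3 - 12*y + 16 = (y - 2)*(y^2 + 2*y - 8) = (y - 2)^2*(y + 4)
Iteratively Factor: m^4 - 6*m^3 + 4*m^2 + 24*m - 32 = (m - 2)*(m^3 - 4*m^2 - 4*m + 16) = (m - 2)*(m + 2)*(m^2 - 6*m + 8) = (m - 2)^2*(m + 2)*(m - 4)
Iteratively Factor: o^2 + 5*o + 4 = (o + 1)*(o + 4)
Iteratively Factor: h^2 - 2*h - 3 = (h + 1)*(h - 3)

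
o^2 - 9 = (o - 3)*(o + 3)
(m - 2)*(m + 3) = m^2 + m - 6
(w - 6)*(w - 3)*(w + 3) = w^3 - 6*w^2 - 9*w + 54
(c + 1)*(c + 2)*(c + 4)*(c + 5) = c^4 + 12*c^3 + 49*c^2 + 78*c + 40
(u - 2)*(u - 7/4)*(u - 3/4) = u^3 - 9*u^2/2 + 101*u/16 - 21/8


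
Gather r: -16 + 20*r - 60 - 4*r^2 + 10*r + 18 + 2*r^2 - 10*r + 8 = -2*r^2 + 20*r - 50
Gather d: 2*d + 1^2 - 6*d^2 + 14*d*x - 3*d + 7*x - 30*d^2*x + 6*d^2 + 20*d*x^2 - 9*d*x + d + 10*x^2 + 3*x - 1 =-30*d^2*x + d*(20*x^2 + 5*x) + 10*x^2 + 10*x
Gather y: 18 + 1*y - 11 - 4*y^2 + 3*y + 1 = -4*y^2 + 4*y + 8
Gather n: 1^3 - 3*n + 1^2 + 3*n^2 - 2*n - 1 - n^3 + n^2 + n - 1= -n^3 + 4*n^2 - 4*n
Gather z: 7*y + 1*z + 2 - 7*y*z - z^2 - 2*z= 7*y - z^2 + z*(-7*y - 1) + 2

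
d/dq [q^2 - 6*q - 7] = 2*q - 6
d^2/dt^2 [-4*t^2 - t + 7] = -8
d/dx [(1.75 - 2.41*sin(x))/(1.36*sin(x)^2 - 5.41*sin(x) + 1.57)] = (3.2776*sin(x)^2 - 4.76*sin(x) + 5.6838)*cos(x)/(1.8496*sin(x)^4 - 14.7152*sin(x)^3 + 33.5385*sin(x)^2 - 16.9874*sin(x) + 2.4649)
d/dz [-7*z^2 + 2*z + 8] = 2 - 14*z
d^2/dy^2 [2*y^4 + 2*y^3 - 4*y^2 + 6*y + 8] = 24*y^2 + 12*y - 8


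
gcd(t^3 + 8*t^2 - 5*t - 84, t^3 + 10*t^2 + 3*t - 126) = t^2 + 4*t - 21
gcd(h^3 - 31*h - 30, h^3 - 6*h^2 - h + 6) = h^2 - 5*h - 6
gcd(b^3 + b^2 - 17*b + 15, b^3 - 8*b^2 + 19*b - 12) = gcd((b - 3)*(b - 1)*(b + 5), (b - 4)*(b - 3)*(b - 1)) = b^2 - 4*b + 3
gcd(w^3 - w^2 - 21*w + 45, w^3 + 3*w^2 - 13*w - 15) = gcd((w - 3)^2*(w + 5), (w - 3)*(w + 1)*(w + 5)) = w^2 + 2*w - 15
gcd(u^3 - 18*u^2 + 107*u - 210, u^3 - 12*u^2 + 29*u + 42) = u^2 - 13*u + 42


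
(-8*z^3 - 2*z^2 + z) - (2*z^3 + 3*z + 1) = -10*z^3 - 2*z^2 - 2*z - 1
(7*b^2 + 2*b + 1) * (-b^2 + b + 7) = -7*b^4 + 5*b^3 + 50*b^2 + 15*b + 7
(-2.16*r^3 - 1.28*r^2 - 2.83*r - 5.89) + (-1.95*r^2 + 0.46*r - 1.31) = -2.16*r^3 - 3.23*r^2 - 2.37*r - 7.2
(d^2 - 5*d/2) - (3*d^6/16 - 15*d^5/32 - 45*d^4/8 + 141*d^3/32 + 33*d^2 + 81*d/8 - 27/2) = -3*d^6/16 + 15*d^5/32 + 45*d^4/8 - 141*d^3/32 - 32*d^2 - 101*d/8 + 27/2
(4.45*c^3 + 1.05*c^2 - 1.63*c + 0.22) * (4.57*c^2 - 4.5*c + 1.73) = 20.3365*c^5 - 15.2265*c^4 - 4.4756*c^3 + 10.1569*c^2 - 3.8099*c + 0.3806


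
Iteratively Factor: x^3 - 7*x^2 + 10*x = (x)*(x^2 - 7*x + 10) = x*(x - 2)*(x - 5)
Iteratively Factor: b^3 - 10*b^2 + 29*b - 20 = (b - 1)*(b^2 - 9*b + 20) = (b - 5)*(b - 1)*(b - 4)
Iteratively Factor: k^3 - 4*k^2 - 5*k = (k + 1)*(k^2 - 5*k) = k*(k + 1)*(k - 5)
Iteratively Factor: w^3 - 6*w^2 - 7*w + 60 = (w - 4)*(w^2 - 2*w - 15) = (w - 4)*(w + 3)*(w - 5)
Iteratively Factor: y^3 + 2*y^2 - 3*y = (y - 1)*(y^2 + 3*y) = y*(y - 1)*(y + 3)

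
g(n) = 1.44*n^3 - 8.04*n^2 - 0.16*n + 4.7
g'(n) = 4.32*n^2 - 16.08*n - 0.16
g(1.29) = -5.79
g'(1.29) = -13.71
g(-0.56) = 2.02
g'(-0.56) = 10.20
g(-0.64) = 1.13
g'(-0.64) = 11.90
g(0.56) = 2.34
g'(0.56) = -7.81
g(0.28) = 4.06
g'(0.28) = -4.32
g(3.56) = -32.80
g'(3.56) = -2.65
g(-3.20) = -124.30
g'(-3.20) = 95.53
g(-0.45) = 3.01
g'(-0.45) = 7.95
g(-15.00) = -6661.90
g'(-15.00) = 1213.04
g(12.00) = 1333.34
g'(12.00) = 428.96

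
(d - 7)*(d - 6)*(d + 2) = d^3 - 11*d^2 + 16*d + 84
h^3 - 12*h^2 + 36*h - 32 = (h - 8)*(h - 2)^2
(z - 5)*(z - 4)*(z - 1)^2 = z^4 - 11*z^3 + 39*z^2 - 49*z + 20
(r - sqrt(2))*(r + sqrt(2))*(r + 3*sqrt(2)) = r^3 + 3*sqrt(2)*r^2 - 2*r - 6*sqrt(2)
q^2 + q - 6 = (q - 2)*(q + 3)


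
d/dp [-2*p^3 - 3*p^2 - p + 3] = -6*p^2 - 6*p - 1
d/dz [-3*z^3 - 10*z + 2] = -9*z^2 - 10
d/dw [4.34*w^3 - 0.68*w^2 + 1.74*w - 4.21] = 13.02*w^2 - 1.36*w + 1.74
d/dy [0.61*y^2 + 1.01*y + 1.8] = 1.22*y + 1.01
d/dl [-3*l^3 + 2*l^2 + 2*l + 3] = -9*l^2 + 4*l + 2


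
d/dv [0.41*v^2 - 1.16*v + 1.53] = 0.82*v - 1.16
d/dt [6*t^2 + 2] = 12*t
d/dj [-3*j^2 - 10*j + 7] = -6*j - 10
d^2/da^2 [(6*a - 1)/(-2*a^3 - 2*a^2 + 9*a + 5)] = 2*(-72*a^5 - 48*a^4 - 100*a^3 - 402*a^2 - 204*a + 361)/(8*a^9 + 24*a^8 - 84*a^7 - 268*a^6 + 258*a^5 + 966*a^4 - 39*a^3 - 1065*a^2 - 675*a - 125)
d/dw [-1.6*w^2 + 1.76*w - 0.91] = 1.76 - 3.2*w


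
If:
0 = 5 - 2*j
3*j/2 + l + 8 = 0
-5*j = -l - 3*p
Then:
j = 5/2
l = -47/4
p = 97/12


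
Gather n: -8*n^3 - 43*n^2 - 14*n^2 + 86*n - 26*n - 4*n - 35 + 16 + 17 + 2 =-8*n^3 - 57*n^2 + 56*n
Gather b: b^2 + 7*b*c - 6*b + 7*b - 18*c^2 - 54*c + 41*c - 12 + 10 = b^2 + b*(7*c + 1) - 18*c^2 - 13*c - 2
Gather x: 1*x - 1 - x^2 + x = -x^2 + 2*x - 1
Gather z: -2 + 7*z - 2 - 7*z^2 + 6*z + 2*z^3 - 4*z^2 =2*z^3 - 11*z^2 + 13*z - 4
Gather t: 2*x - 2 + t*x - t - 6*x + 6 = t*(x - 1) - 4*x + 4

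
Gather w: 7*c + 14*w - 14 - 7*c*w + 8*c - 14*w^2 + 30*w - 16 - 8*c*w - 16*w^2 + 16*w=15*c - 30*w^2 + w*(60 - 15*c) - 30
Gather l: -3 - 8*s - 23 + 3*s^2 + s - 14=3*s^2 - 7*s - 40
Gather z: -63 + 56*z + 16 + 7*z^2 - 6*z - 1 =7*z^2 + 50*z - 48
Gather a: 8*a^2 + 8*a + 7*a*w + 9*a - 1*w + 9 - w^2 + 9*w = 8*a^2 + a*(7*w + 17) - w^2 + 8*w + 9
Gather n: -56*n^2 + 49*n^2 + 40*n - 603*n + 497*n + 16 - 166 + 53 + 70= -7*n^2 - 66*n - 27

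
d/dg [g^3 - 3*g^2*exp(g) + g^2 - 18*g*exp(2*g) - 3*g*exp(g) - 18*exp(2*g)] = -3*g^2*exp(g) + 3*g^2 - 36*g*exp(2*g) - 9*g*exp(g) + 2*g - 54*exp(2*g) - 3*exp(g)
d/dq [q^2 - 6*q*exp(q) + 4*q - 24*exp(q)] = -6*q*exp(q) + 2*q - 30*exp(q) + 4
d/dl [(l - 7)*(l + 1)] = 2*l - 6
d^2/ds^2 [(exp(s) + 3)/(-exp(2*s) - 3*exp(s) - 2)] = (-exp(4*s) - 9*exp(3*s) - 15*exp(2*s) + 3*exp(s) + 14)*exp(s)/(exp(6*s) + 9*exp(5*s) + 33*exp(4*s) + 63*exp(3*s) + 66*exp(2*s) + 36*exp(s) + 8)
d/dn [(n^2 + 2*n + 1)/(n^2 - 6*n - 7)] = -8/(n^2 - 14*n + 49)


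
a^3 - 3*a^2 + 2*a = a*(a - 2)*(a - 1)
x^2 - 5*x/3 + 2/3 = (x - 1)*(x - 2/3)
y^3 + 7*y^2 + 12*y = y*(y + 3)*(y + 4)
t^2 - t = t*(t - 1)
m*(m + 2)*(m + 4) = m^3 + 6*m^2 + 8*m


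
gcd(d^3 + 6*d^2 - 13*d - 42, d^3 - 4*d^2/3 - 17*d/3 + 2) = d^2 - d - 6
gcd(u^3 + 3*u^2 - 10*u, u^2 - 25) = u + 5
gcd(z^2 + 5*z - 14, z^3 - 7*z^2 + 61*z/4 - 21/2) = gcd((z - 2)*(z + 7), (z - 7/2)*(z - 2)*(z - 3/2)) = z - 2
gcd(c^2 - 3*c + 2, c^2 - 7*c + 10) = c - 2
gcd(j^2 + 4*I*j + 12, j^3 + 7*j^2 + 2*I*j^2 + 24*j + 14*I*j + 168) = j + 6*I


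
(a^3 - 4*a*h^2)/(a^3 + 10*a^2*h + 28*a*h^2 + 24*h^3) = a*(a - 2*h)/(a^2 + 8*a*h + 12*h^2)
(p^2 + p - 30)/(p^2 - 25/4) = 4*(p^2 + p - 30)/(4*p^2 - 25)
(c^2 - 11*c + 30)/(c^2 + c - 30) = (c - 6)/(c + 6)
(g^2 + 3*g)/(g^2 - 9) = g/(g - 3)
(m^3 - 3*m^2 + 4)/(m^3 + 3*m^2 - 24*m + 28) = (m + 1)/(m + 7)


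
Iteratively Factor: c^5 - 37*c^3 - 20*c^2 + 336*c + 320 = (c + 1)*(c^4 - c^3 - 36*c^2 + 16*c + 320) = (c - 4)*(c + 1)*(c^3 + 3*c^2 - 24*c - 80) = (c - 4)*(c + 1)*(c + 4)*(c^2 - c - 20) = (c - 4)*(c + 1)*(c + 4)^2*(c - 5)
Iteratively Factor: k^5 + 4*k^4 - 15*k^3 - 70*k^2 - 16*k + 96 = (k + 3)*(k^4 + k^3 - 18*k^2 - 16*k + 32) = (k - 4)*(k + 3)*(k^3 + 5*k^2 + 2*k - 8) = (k - 4)*(k + 3)*(k + 4)*(k^2 + k - 2) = (k - 4)*(k - 1)*(k + 3)*(k + 4)*(k + 2)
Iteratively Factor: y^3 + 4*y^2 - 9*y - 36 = (y + 4)*(y^2 - 9) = (y - 3)*(y + 4)*(y + 3)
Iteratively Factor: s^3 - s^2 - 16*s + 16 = (s - 4)*(s^2 + 3*s - 4) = (s - 4)*(s + 4)*(s - 1)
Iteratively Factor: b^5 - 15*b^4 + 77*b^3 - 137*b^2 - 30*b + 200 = (b - 2)*(b^4 - 13*b^3 + 51*b^2 - 35*b - 100) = (b - 2)*(b + 1)*(b^3 - 14*b^2 + 65*b - 100) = (b - 5)*(b - 2)*(b + 1)*(b^2 - 9*b + 20) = (b - 5)^2*(b - 2)*(b + 1)*(b - 4)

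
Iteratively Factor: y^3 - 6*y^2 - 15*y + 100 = (y - 5)*(y^2 - y - 20) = (y - 5)^2*(y + 4)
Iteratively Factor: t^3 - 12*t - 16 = (t + 2)*(t^2 - 2*t - 8) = (t + 2)^2*(t - 4)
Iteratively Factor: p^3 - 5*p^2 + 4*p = (p)*(p^2 - 5*p + 4) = p*(p - 1)*(p - 4)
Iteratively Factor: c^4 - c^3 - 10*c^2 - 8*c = (c)*(c^3 - c^2 - 10*c - 8) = c*(c - 4)*(c^2 + 3*c + 2) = c*(c - 4)*(c + 1)*(c + 2)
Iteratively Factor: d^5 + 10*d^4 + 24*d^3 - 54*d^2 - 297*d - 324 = (d + 4)*(d^4 + 6*d^3 - 54*d - 81) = (d + 3)*(d + 4)*(d^3 + 3*d^2 - 9*d - 27) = (d - 3)*(d + 3)*(d + 4)*(d^2 + 6*d + 9) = (d - 3)*(d + 3)^2*(d + 4)*(d + 3)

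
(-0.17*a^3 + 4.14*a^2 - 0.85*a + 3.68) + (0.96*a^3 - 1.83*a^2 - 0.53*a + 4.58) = 0.79*a^3 + 2.31*a^2 - 1.38*a + 8.26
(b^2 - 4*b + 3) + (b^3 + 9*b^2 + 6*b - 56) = b^3 + 10*b^2 + 2*b - 53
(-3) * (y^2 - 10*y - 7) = -3*y^2 + 30*y + 21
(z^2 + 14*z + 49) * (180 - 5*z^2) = -5*z^4 - 70*z^3 - 65*z^2 + 2520*z + 8820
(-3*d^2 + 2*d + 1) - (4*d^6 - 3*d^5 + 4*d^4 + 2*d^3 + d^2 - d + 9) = -4*d^6 + 3*d^5 - 4*d^4 - 2*d^3 - 4*d^2 + 3*d - 8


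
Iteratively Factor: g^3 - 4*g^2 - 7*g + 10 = (g - 5)*(g^2 + g - 2) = (g - 5)*(g - 1)*(g + 2)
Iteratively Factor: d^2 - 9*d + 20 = (d - 4)*(d - 5)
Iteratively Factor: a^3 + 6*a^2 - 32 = (a + 4)*(a^2 + 2*a - 8) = (a - 2)*(a + 4)*(a + 4)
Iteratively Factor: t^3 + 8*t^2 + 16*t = (t)*(t^2 + 8*t + 16) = t*(t + 4)*(t + 4)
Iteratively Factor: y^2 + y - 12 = (y + 4)*(y - 3)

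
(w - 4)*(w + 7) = w^2 + 3*w - 28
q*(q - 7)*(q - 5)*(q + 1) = q^4 - 11*q^3 + 23*q^2 + 35*q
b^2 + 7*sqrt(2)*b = b*(b + 7*sqrt(2))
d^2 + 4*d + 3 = (d + 1)*(d + 3)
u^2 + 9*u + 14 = (u + 2)*(u + 7)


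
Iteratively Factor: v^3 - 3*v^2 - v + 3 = (v - 3)*(v^2 - 1) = (v - 3)*(v - 1)*(v + 1)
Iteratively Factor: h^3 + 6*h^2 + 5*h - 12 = (h + 3)*(h^2 + 3*h - 4) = (h - 1)*(h + 3)*(h + 4)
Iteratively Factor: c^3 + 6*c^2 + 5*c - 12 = (c + 3)*(c^2 + 3*c - 4) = (c + 3)*(c + 4)*(c - 1)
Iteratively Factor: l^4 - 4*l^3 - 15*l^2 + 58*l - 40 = (l - 1)*(l^3 - 3*l^2 - 18*l + 40) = (l - 5)*(l - 1)*(l^2 + 2*l - 8) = (l - 5)*(l - 1)*(l + 4)*(l - 2)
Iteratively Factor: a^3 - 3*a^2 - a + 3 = (a + 1)*(a^2 - 4*a + 3) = (a - 1)*(a + 1)*(a - 3)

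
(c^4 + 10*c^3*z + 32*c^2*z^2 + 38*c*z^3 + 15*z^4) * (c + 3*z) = c^5 + 13*c^4*z + 62*c^3*z^2 + 134*c^2*z^3 + 129*c*z^4 + 45*z^5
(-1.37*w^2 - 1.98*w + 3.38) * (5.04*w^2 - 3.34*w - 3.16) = -6.9048*w^4 - 5.4034*w^3 + 27.9776*w^2 - 5.0324*w - 10.6808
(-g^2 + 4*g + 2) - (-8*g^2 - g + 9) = 7*g^2 + 5*g - 7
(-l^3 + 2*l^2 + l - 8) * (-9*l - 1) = 9*l^4 - 17*l^3 - 11*l^2 + 71*l + 8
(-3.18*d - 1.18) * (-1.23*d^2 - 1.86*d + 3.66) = 3.9114*d^3 + 7.3662*d^2 - 9.444*d - 4.3188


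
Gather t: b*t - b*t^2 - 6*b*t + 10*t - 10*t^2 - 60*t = t^2*(-b - 10) + t*(-5*b - 50)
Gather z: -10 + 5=-5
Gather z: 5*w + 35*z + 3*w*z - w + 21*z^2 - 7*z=4*w + 21*z^2 + z*(3*w + 28)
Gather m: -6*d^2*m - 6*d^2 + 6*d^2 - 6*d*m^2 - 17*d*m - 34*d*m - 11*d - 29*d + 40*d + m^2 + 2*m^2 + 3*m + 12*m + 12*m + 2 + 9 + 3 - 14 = m^2*(3 - 6*d) + m*(-6*d^2 - 51*d + 27)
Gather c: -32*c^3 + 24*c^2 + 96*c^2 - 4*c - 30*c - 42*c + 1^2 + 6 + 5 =-32*c^3 + 120*c^2 - 76*c + 12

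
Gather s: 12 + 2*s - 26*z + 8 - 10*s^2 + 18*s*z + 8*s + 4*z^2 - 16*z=-10*s^2 + s*(18*z + 10) + 4*z^2 - 42*z + 20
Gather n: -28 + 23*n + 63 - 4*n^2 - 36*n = -4*n^2 - 13*n + 35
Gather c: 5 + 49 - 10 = 44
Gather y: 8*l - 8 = 8*l - 8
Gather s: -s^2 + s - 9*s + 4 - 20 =-s^2 - 8*s - 16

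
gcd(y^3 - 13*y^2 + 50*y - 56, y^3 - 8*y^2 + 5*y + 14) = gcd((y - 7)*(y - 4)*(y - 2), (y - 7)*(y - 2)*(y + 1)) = y^2 - 9*y + 14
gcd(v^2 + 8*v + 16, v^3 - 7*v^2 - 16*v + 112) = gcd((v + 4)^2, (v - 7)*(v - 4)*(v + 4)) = v + 4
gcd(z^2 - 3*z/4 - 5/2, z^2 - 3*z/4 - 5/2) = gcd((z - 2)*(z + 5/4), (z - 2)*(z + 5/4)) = z^2 - 3*z/4 - 5/2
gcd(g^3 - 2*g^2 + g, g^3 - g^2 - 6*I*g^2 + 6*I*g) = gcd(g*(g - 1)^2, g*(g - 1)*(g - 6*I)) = g^2 - g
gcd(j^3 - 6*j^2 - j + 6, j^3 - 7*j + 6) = j - 1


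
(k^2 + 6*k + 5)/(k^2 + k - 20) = (k + 1)/(k - 4)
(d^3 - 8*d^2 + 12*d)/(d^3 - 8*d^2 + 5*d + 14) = d*(d - 6)/(d^2 - 6*d - 7)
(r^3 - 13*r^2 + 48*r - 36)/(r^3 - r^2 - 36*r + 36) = (r - 6)/(r + 6)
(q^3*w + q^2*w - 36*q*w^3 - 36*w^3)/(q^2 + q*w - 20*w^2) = w*(q^3 + q^2 - 36*q*w^2 - 36*w^2)/(q^2 + q*w - 20*w^2)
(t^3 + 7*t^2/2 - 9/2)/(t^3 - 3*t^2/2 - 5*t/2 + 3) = (t + 3)/(t - 2)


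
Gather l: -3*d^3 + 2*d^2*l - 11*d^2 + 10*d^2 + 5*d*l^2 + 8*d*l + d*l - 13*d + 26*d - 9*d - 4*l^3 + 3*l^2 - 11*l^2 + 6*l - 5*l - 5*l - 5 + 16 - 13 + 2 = -3*d^3 - d^2 + 4*d - 4*l^3 + l^2*(5*d - 8) + l*(2*d^2 + 9*d - 4)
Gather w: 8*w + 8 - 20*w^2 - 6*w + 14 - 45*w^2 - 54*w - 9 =-65*w^2 - 52*w + 13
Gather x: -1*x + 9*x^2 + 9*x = 9*x^2 + 8*x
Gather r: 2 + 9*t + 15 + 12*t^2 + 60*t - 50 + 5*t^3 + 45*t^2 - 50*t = 5*t^3 + 57*t^2 + 19*t - 33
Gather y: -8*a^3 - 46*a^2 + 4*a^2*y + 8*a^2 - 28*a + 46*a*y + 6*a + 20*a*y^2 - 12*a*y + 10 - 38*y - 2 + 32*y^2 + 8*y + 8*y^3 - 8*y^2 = -8*a^3 - 38*a^2 - 22*a + 8*y^3 + y^2*(20*a + 24) + y*(4*a^2 + 34*a - 30) + 8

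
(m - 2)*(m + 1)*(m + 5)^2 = m^4 + 9*m^3 + 13*m^2 - 45*m - 50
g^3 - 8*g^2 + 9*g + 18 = (g - 6)*(g - 3)*(g + 1)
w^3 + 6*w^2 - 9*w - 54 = (w - 3)*(w + 3)*(w + 6)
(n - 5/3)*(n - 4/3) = n^2 - 3*n + 20/9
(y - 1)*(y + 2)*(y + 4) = y^3 + 5*y^2 + 2*y - 8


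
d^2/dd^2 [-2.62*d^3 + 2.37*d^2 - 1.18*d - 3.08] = 4.74 - 15.72*d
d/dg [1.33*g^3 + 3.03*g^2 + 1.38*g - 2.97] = 3.99*g^2 + 6.06*g + 1.38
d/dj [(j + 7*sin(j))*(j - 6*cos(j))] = (j + 7*sin(j))*(6*sin(j) + 1) + (j - 6*cos(j))*(7*cos(j) + 1)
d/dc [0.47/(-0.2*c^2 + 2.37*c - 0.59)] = (0.188*c - 1.1139)/(0.2*c^2 - 2.37*c + 0.59)^2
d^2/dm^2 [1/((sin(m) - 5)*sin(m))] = (-4*sin(m) + 15 - 19/sin(m) - 30/sin(m)^2 + 50/sin(m)^3)/(sin(m) - 5)^3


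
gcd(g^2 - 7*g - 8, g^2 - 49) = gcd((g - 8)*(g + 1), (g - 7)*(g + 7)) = 1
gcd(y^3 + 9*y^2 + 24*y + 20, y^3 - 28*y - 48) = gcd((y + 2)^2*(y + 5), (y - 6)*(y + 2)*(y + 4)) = y + 2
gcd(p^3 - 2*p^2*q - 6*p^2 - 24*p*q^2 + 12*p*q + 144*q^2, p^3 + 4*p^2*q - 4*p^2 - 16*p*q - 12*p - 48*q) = p^2 + 4*p*q - 6*p - 24*q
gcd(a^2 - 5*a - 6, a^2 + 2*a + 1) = a + 1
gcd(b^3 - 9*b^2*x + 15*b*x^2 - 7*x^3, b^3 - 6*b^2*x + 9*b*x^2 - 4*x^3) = b^2 - 2*b*x + x^2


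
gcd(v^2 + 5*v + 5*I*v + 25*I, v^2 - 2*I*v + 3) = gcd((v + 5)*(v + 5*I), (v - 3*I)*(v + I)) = 1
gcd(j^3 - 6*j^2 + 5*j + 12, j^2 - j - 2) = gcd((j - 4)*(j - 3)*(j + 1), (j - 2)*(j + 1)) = j + 1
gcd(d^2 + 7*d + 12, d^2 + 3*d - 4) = d + 4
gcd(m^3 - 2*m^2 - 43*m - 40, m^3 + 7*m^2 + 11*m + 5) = m^2 + 6*m + 5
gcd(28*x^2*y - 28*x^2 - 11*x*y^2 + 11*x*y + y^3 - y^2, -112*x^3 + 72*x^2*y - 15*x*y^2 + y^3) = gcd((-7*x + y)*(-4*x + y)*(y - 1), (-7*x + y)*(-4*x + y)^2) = 28*x^2 - 11*x*y + y^2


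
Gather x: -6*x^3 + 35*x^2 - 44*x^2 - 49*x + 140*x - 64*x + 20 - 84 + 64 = -6*x^3 - 9*x^2 + 27*x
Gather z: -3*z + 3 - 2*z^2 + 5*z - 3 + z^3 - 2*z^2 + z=z^3 - 4*z^2 + 3*z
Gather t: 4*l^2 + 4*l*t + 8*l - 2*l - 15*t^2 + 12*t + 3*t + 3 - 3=4*l^2 + 6*l - 15*t^2 + t*(4*l + 15)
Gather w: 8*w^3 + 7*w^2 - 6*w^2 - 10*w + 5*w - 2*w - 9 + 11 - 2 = 8*w^3 + w^2 - 7*w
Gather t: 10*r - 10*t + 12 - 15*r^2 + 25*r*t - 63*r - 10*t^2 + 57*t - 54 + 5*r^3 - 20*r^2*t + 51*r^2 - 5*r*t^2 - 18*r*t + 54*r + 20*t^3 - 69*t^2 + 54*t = 5*r^3 + 36*r^2 + r + 20*t^3 + t^2*(-5*r - 79) + t*(-20*r^2 + 7*r + 101) - 42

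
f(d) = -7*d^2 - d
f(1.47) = -16.60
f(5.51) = -218.03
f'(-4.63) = 63.82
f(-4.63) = -145.43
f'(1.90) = -27.60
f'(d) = -14*d - 1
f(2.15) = -34.51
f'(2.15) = -31.10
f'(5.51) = -78.14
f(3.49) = -88.75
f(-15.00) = -1560.00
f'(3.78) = -53.92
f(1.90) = -27.17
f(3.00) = -66.00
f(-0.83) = -3.99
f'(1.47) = -21.58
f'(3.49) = -49.86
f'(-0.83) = 10.62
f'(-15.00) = 209.00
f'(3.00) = -43.00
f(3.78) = -103.80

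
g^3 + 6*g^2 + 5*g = g*(g + 1)*(g + 5)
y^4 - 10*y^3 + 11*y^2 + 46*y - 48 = (y - 8)*(y - 3)*(y - 1)*(y + 2)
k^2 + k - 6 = (k - 2)*(k + 3)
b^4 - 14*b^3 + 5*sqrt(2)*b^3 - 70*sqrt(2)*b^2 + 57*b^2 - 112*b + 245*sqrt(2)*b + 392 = (b - 7)^2*(b + sqrt(2))*(b + 4*sqrt(2))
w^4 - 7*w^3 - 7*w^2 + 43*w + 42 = (w - 7)*(w - 3)*(w + 1)*(w + 2)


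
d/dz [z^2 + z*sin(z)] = z*cos(z) + 2*z + sin(z)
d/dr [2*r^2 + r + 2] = 4*r + 1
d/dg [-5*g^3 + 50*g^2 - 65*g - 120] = -15*g^2 + 100*g - 65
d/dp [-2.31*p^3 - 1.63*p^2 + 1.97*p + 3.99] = -6.93*p^2 - 3.26*p + 1.97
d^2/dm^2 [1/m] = 2/m^3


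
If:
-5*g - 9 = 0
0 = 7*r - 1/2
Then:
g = -9/5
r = 1/14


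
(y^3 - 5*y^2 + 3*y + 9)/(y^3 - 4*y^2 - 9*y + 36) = (y^2 - 2*y - 3)/(y^2 - y - 12)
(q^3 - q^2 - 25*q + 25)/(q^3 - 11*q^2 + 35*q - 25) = (q + 5)/(q - 5)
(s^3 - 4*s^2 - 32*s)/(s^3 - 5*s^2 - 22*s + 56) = s*(s - 8)/(s^2 - 9*s + 14)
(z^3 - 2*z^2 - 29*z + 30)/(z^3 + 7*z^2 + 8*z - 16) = (z^2 - z - 30)/(z^2 + 8*z + 16)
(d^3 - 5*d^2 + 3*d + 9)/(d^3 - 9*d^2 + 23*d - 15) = (d^2 - 2*d - 3)/(d^2 - 6*d + 5)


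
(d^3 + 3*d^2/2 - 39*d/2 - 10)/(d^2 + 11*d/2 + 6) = (2*d^3 + 3*d^2 - 39*d - 20)/(2*d^2 + 11*d + 12)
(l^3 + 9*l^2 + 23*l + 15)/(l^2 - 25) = (l^2 + 4*l + 3)/(l - 5)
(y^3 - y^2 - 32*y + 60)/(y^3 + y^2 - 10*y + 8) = (y^2 + y - 30)/(y^2 + 3*y - 4)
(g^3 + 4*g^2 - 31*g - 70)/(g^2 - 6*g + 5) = (g^2 + 9*g + 14)/(g - 1)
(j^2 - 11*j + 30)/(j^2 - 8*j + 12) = (j - 5)/(j - 2)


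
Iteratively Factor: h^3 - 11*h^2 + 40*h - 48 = (h - 4)*(h^2 - 7*h + 12) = (h - 4)^2*(h - 3)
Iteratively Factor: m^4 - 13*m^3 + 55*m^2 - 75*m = (m)*(m^3 - 13*m^2 + 55*m - 75) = m*(m - 5)*(m^2 - 8*m + 15) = m*(m - 5)^2*(m - 3)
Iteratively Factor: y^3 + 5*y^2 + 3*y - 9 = (y + 3)*(y^2 + 2*y - 3) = (y + 3)^2*(y - 1)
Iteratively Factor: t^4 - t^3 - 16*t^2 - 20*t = (t + 2)*(t^3 - 3*t^2 - 10*t) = (t + 2)^2*(t^2 - 5*t) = t*(t + 2)^2*(t - 5)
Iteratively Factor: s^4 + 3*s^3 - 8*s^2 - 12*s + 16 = (s + 4)*(s^3 - s^2 - 4*s + 4) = (s + 2)*(s + 4)*(s^2 - 3*s + 2) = (s - 2)*(s + 2)*(s + 4)*(s - 1)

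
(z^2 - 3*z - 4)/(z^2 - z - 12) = (z + 1)/(z + 3)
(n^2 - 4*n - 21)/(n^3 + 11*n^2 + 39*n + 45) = (n - 7)/(n^2 + 8*n + 15)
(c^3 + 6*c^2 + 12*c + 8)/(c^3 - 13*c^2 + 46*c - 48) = (c^3 + 6*c^2 + 12*c + 8)/(c^3 - 13*c^2 + 46*c - 48)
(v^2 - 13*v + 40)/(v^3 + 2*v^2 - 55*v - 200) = (v - 5)/(v^2 + 10*v + 25)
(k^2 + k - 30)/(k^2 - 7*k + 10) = (k + 6)/(k - 2)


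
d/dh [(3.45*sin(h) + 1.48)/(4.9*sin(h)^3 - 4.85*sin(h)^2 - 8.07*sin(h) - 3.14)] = (-33.81*sin(h)^3 - 5.0235*sin(h)^2 + 14.356*sin(h) + 1.1106)*cos(h)/(24.01*sin(h)^6 - 47.53*sin(h)^5 - 55.5635*sin(h)^4 + 47.507*sin(h)^3 + 95.5829*sin(h)^2 + 50.6796*sin(h) + 9.8596)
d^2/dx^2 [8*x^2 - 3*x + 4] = 16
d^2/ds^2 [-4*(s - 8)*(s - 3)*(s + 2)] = 72 - 24*s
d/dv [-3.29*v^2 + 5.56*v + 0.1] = 5.56 - 6.58*v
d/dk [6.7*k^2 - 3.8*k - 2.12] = 13.4*k - 3.8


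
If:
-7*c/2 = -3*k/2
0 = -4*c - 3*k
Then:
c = 0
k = 0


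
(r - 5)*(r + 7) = r^2 + 2*r - 35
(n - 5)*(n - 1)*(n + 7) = n^3 + n^2 - 37*n + 35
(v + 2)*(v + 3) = v^2 + 5*v + 6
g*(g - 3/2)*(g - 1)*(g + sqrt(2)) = g^4 - 5*g^3/2 + sqrt(2)*g^3 - 5*sqrt(2)*g^2/2 + 3*g^2/2 + 3*sqrt(2)*g/2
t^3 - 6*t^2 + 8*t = t*(t - 4)*(t - 2)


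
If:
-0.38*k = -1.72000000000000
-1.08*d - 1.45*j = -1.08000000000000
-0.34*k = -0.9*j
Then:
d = -1.30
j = 1.71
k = 4.53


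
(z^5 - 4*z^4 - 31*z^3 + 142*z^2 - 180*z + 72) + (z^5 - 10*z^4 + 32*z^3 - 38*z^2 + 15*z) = 2*z^5 - 14*z^4 + z^3 + 104*z^2 - 165*z + 72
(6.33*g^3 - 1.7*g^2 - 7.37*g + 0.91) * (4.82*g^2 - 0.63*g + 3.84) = 30.5106*g^5 - 12.1819*g^4 - 10.1452*g^3 + 2.5013*g^2 - 28.8741*g + 3.4944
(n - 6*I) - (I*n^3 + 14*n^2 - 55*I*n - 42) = -I*n^3 - 14*n^2 + n + 55*I*n + 42 - 6*I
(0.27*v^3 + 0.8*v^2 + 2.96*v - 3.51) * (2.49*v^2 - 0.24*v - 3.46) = 0.6723*v^5 + 1.9272*v^4 + 6.2442*v^3 - 12.2183*v^2 - 9.3992*v + 12.1446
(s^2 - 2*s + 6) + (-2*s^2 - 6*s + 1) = -s^2 - 8*s + 7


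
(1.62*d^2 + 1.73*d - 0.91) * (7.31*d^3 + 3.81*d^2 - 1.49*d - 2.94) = 11.8422*d^5 + 18.8185*d^4 - 2.4746*d^3 - 10.8076*d^2 - 3.7303*d + 2.6754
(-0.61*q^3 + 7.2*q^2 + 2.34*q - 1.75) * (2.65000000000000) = -1.6165*q^3 + 19.08*q^2 + 6.201*q - 4.6375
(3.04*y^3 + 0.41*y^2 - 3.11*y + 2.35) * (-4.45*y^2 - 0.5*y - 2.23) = -13.528*y^5 - 3.3445*y^4 + 6.8553*y^3 - 9.8168*y^2 + 5.7603*y - 5.2405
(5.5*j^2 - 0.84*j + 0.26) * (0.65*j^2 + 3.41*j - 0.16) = 3.575*j^4 + 18.209*j^3 - 3.5754*j^2 + 1.021*j - 0.0416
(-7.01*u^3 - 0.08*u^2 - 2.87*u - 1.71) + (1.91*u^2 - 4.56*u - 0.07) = -7.01*u^3 + 1.83*u^2 - 7.43*u - 1.78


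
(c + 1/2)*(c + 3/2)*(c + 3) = c^3 + 5*c^2 + 27*c/4 + 9/4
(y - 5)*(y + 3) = y^2 - 2*y - 15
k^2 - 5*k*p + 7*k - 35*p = (k + 7)*(k - 5*p)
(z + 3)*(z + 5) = z^2 + 8*z + 15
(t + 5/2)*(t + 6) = t^2 + 17*t/2 + 15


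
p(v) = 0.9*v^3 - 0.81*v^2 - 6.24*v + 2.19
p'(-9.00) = 227.04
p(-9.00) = -663.36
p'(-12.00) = 402.00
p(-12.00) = -1594.77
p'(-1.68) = 4.10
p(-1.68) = 6.12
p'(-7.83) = 171.98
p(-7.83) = -430.65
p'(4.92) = 51.15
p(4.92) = 59.07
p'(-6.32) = 111.84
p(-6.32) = -217.92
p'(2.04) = 1.69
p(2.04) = -6.27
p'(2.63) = 8.18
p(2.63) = -3.45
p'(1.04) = -5.00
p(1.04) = -4.16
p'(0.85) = -5.67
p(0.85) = -3.15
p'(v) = 2.7*v^2 - 1.62*v - 6.24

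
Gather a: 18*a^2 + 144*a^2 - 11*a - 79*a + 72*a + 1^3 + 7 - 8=162*a^2 - 18*a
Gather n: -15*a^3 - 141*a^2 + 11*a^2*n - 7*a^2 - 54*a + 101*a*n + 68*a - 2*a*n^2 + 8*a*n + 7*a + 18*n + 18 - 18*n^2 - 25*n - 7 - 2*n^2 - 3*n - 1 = -15*a^3 - 148*a^2 + 21*a + n^2*(-2*a - 20) + n*(11*a^2 + 109*a - 10) + 10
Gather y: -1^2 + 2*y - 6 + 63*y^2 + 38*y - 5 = 63*y^2 + 40*y - 12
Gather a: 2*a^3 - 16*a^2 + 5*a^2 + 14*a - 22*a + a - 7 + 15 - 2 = 2*a^3 - 11*a^2 - 7*a + 6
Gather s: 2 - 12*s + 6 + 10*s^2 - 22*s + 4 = 10*s^2 - 34*s + 12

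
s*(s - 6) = s^2 - 6*s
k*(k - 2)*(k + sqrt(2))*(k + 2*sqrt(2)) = k^4 - 2*k^3 + 3*sqrt(2)*k^3 - 6*sqrt(2)*k^2 + 4*k^2 - 8*k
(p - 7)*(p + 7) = p^2 - 49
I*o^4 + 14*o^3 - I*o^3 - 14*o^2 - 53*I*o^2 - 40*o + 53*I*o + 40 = (o - 1)*(o - 8*I)*(o - 5*I)*(I*o + 1)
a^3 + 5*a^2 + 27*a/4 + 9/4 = (a + 1/2)*(a + 3/2)*(a + 3)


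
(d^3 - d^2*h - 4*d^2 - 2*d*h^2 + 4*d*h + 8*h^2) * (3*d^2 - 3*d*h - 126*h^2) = 3*d^5 - 6*d^4*h - 12*d^4 - 129*d^3*h^2 + 24*d^3*h + 132*d^2*h^3 + 516*d^2*h^2 + 252*d*h^4 - 528*d*h^3 - 1008*h^4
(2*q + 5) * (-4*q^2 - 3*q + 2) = -8*q^3 - 26*q^2 - 11*q + 10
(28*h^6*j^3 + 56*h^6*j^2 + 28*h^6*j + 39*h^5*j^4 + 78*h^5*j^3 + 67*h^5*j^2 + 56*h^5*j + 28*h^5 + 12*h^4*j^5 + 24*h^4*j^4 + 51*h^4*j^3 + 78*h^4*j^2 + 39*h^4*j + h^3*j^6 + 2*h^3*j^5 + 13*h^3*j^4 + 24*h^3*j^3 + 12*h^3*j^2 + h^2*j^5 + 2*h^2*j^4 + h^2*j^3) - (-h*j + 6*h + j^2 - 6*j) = 28*h^6*j^3 + 56*h^6*j^2 + 28*h^6*j + 39*h^5*j^4 + 78*h^5*j^3 + 67*h^5*j^2 + 56*h^5*j + 28*h^5 + 12*h^4*j^5 + 24*h^4*j^4 + 51*h^4*j^3 + 78*h^4*j^2 + 39*h^4*j + h^3*j^6 + 2*h^3*j^5 + 13*h^3*j^4 + 24*h^3*j^3 + 12*h^3*j^2 + h^2*j^5 + 2*h^2*j^4 + h^2*j^3 + h*j - 6*h - j^2 + 6*j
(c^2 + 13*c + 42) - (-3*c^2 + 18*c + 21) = 4*c^2 - 5*c + 21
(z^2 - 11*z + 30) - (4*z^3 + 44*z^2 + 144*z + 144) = -4*z^3 - 43*z^2 - 155*z - 114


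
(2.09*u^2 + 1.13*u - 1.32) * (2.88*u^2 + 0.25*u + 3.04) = 6.0192*u^4 + 3.7769*u^3 + 2.8345*u^2 + 3.1052*u - 4.0128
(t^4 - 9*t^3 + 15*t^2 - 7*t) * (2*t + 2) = 2*t^5 - 16*t^4 + 12*t^3 + 16*t^2 - 14*t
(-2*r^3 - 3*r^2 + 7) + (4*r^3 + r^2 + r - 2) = 2*r^3 - 2*r^2 + r + 5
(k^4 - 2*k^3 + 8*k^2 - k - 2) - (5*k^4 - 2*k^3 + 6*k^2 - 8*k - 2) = -4*k^4 + 2*k^2 + 7*k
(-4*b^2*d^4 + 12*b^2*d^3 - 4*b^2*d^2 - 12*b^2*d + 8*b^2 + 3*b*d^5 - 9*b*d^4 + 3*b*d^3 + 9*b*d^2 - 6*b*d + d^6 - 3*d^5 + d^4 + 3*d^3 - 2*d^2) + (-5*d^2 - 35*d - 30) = -4*b^2*d^4 + 12*b^2*d^3 - 4*b^2*d^2 - 12*b^2*d + 8*b^2 + 3*b*d^5 - 9*b*d^4 + 3*b*d^3 + 9*b*d^2 - 6*b*d + d^6 - 3*d^5 + d^4 + 3*d^3 - 7*d^2 - 35*d - 30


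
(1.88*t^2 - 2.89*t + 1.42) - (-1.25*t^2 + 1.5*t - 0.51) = 3.13*t^2 - 4.39*t + 1.93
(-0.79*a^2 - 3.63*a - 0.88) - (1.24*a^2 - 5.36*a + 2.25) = -2.03*a^2 + 1.73*a - 3.13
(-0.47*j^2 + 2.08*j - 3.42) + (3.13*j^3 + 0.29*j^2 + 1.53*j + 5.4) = 3.13*j^3 - 0.18*j^2 + 3.61*j + 1.98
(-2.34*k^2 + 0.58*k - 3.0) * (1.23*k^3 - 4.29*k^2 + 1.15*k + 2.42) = -2.8782*k^5 + 10.752*k^4 - 8.8692*k^3 + 7.8742*k^2 - 2.0464*k - 7.26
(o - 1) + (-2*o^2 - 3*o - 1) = -2*o^2 - 2*o - 2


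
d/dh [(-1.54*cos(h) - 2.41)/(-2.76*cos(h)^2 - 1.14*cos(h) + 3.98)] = (4.2504*cos(h)^2 + 13.3032*cos(h) + 8.8766)*sin(h)/(7.6176*cos(h)^4 + 6.2928*cos(h)^3 - 20.67*cos(h)^2 - 9.0744*cos(h) + 15.8404)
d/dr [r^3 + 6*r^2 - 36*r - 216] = 3*r^2 + 12*r - 36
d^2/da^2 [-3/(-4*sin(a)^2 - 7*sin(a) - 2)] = 3*(-64*sin(a)^4 - 84*sin(a)^3 + 79*sin(a)^2 + 182*sin(a) + 82)/(4*sin(a)^2 + 7*sin(a) + 2)^3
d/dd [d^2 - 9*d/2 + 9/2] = 2*d - 9/2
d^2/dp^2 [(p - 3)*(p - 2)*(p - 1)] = 6*p - 12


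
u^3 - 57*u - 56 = (u - 8)*(u + 1)*(u + 7)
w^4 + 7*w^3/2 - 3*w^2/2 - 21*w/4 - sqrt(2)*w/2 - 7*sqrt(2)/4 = (w + 7/2)*(w - sqrt(2))*(sqrt(2)*w/2 + 1/2)*(sqrt(2)*w + 1)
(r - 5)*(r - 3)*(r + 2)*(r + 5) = r^4 - r^3 - 31*r^2 + 25*r + 150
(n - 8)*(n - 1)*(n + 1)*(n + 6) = n^4 - 2*n^3 - 49*n^2 + 2*n + 48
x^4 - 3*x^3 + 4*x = x*(x - 2)^2*(x + 1)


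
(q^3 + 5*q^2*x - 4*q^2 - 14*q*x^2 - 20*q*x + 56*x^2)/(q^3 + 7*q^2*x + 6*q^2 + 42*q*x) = (q^2 - 2*q*x - 4*q + 8*x)/(q*(q + 6))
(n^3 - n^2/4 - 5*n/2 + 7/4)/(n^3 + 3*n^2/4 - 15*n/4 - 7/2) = (n^2 - 2*n + 1)/(n^2 - n - 2)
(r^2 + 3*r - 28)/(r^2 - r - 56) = (r - 4)/(r - 8)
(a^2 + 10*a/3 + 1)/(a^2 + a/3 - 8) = (3*a + 1)/(3*a - 8)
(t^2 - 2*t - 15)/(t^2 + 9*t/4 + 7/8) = 8*(t^2 - 2*t - 15)/(8*t^2 + 18*t + 7)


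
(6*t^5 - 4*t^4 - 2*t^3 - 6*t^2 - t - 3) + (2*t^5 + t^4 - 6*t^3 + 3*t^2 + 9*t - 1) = 8*t^5 - 3*t^4 - 8*t^3 - 3*t^2 + 8*t - 4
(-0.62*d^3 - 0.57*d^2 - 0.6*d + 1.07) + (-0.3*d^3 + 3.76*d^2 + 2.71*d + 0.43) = -0.92*d^3 + 3.19*d^2 + 2.11*d + 1.5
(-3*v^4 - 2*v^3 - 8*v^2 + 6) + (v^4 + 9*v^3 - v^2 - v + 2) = -2*v^4 + 7*v^3 - 9*v^2 - v + 8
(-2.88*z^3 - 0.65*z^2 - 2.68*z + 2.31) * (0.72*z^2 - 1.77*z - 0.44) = -2.0736*z^5 + 4.6296*z^4 + 0.4881*z^3 + 6.6928*z^2 - 2.9095*z - 1.0164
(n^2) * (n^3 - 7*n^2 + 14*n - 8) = n^5 - 7*n^4 + 14*n^3 - 8*n^2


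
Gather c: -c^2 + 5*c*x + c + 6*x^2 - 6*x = -c^2 + c*(5*x + 1) + 6*x^2 - 6*x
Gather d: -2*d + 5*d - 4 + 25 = 3*d + 21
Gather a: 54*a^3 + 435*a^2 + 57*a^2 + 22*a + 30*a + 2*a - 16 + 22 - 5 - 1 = 54*a^3 + 492*a^2 + 54*a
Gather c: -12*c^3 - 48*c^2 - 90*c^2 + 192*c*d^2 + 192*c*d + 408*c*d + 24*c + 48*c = -12*c^3 - 138*c^2 + c*(192*d^2 + 600*d + 72)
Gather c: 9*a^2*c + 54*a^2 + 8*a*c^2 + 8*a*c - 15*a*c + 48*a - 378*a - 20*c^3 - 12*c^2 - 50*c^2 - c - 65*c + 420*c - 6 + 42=54*a^2 - 330*a - 20*c^3 + c^2*(8*a - 62) + c*(9*a^2 - 7*a + 354) + 36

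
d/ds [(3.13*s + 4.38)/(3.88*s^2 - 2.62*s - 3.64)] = (-12.1444*s^2 - 33.9888*s + 0.0823999999999998)/(15.0544*s^4 - 20.3312*s^3 - 21.382*s^2 + 19.0736*s + 13.2496)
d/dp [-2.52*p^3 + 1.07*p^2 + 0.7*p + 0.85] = -7.56*p^2 + 2.14*p + 0.7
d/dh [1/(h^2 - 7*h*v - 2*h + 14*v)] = (-2*h + 7*v + 2)/(h^2 - 7*h*v - 2*h + 14*v)^2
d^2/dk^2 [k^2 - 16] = 2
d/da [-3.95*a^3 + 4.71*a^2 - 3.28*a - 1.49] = -11.85*a^2 + 9.42*a - 3.28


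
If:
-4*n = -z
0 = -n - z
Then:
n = 0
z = 0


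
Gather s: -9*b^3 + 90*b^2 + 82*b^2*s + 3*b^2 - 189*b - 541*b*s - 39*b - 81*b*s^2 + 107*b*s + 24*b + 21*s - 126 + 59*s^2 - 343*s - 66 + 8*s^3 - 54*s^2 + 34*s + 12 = -9*b^3 + 93*b^2 - 204*b + 8*s^3 + s^2*(5 - 81*b) + s*(82*b^2 - 434*b - 288) - 180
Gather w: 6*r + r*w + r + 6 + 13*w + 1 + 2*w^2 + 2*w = 7*r + 2*w^2 + w*(r + 15) + 7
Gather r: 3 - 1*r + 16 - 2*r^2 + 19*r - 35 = -2*r^2 + 18*r - 16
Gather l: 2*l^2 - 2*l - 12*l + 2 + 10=2*l^2 - 14*l + 12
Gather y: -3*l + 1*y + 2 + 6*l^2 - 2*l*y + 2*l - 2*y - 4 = 6*l^2 - l + y*(-2*l - 1) - 2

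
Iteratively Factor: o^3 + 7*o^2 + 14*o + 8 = (o + 4)*(o^2 + 3*o + 2) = (o + 1)*(o + 4)*(o + 2)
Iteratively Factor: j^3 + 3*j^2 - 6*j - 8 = (j + 1)*(j^2 + 2*j - 8) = (j - 2)*(j + 1)*(j + 4)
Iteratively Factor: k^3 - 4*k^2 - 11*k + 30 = (k - 5)*(k^2 + k - 6) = (k - 5)*(k - 2)*(k + 3)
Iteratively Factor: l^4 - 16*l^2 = (l + 4)*(l^3 - 4*l^2) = l*(l + 4)*(l^2 - 4*l) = l*(l - 4)*(l + 4)*(l)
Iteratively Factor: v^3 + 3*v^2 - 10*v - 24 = (v + 2)*(v^2 + v - 12) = (v + 2)*(v + 4)*(v - 3)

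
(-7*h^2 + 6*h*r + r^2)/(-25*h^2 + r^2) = (7*h^2 - 6*h*r - r^2)/(25*h^2 - r^2)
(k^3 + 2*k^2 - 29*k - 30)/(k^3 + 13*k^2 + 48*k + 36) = (k - 5)/(k + 6)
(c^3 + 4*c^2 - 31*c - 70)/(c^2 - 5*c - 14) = (c^2 + 2*c - 35)/(c - 7)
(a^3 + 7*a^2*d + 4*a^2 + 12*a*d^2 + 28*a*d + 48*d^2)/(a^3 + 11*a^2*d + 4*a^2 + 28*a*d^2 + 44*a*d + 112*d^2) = (a + 3*d)/(a + 7*d)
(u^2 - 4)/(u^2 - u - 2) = (u + 2)/(u + 1)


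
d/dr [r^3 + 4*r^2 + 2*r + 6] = 3*r^2 + 8*r + 2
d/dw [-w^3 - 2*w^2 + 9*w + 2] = -3*w^2 - 4*w + 9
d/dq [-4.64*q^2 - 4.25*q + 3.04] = -9.28*q - 4.25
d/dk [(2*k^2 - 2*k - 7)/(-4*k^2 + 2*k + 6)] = (-2*k^2 - 16*k + 1)/(2*(4*k^4 - 4*k^3 - 11*k^2 + 6*k + 9))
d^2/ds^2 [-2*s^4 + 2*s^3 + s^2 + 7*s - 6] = -24*s^2 + 12*s + 2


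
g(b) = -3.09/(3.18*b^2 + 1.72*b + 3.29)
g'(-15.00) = -0.00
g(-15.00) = -0.00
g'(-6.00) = -0.01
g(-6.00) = -0.03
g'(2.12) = 0.10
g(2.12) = -0.15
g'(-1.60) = -0.35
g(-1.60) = -0.36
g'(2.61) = 0.07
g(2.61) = -0.10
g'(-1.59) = -0.35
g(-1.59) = -0.36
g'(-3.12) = -0.07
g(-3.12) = -0.11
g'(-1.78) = -0.28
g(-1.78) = -0.30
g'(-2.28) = -0.16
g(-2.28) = -0.19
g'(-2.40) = -0.14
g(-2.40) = -0.18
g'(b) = -3.09*(-6.36*b - 1.72)/(3.18*b^2 + 1.72*b + 3.29)^2 = (19.6524*b + 5.3148)/(3.18*b^2 + 1.72*b + 3.29)^2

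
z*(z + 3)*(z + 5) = z^3 + 8*z^2 + 15*z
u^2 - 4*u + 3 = (u - 3)*(u - 1)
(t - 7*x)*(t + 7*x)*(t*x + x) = t^3*x + t^2*x - 49*t*x^3 - 49*x^3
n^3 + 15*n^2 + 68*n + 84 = (n + 2)*(n + 6)*(n + 7)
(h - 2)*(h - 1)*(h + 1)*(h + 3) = h^4 + h^3 - 7*h^2 - h + 6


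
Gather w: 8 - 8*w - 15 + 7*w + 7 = -w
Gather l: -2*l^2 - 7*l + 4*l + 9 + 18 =-2*l^2 - 3*l + 27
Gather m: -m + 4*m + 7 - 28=3*m - 21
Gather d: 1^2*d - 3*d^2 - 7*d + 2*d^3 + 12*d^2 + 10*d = 2*d^3 + 9*d^2 + 4*d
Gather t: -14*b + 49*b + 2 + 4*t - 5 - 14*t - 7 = 35*b - 10*t - 10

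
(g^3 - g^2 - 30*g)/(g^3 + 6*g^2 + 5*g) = (g - 6)/(g + 1)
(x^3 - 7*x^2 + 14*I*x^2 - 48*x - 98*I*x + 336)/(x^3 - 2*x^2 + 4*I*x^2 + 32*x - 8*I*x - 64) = (x^2 + x*(-7 + 6*I) - 42*I)/(x^2 + x*(-2 - 4*I) + 8*I)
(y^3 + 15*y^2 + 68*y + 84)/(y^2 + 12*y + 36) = (y^2 + 9*y + 14)/(y + 6)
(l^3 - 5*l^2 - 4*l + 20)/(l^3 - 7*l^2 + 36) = (l^2 - 7*l + 10)/(l^2 - 9*l + 18)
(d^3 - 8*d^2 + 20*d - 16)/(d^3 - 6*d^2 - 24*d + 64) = (d^2 - 6*d + 8)/(d^2 - 4*d - 32)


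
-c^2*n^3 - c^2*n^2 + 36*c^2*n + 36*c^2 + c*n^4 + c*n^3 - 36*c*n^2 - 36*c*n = (-c + n)*(n - 6)*(n + 6)*(c*n + c)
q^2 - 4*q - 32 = (q - 8)*(q + 4)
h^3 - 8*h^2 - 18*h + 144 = (h - 8)*(h - 3*sqrt(2))*(h + 3*sqrt(2))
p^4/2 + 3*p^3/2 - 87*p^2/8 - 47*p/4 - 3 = (p/2 + 1/4)*(p - 4)*(p + 1/2)*(p + 6)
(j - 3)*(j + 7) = j^2 + 4*j - 21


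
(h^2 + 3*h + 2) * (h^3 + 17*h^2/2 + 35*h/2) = h^5 + 23*h^4/2 + 45*h^3 + 139*h^2/2 + 35*h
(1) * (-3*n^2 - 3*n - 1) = -3*n^2 - 3*n - 1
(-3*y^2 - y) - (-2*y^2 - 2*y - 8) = -y^2 + y + 8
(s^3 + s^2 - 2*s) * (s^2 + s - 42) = s^5 + 2*s^4 - 43*s^3 - 44*s^2 + 84*s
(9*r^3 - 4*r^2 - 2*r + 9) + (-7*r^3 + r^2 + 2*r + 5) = 2*r^3 - 3*r^2 + 14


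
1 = 1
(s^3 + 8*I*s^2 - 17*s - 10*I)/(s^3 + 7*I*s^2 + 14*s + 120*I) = (s^2 + 3*I*s - 2)/(s^2 + 2*I*s + 24)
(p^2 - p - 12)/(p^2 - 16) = (p + 3)/(p + 4)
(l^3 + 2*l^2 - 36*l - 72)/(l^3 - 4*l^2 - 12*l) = (l + 6)/l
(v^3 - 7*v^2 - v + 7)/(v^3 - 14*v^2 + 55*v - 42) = (v + 1)/(v - 6)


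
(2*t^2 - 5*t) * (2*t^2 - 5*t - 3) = 4*t^4 - 20*t^3 + 19*t^2 + 15*t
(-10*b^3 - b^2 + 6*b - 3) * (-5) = 50*b^3 + 5*b^2 - 30*b + 15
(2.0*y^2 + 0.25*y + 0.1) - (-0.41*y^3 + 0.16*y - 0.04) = 0.41*y^3 + 2.0*y^2 + 0.09*y + 0.14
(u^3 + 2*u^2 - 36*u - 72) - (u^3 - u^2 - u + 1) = 3*u^2 - 35*u - 73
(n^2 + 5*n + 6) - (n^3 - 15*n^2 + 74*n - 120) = -n^3 + 16*n^2 - 69*n + 126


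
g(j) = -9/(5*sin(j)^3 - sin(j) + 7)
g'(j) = -9*(-15*sin(j)^2*cos(j) + cos(j))/(5*sin(j)^3 - sin(j) + 7)^2 = 9*(15*sin(j)^2 - 1)*cos(j)/(5*sin(j)^3 - sin(j) + 7)^2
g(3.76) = -1.36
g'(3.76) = -0.68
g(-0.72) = -1.45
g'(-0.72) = 0.96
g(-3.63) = -1.28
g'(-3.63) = -0.37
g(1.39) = -0.84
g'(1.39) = 0.19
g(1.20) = -0.89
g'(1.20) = 0.38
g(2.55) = -1.23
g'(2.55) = -0.51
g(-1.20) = -2.32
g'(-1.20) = 2.60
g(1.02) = -0.97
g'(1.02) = 0.55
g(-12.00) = -1.24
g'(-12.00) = 0.48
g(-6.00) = -1.32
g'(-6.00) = 0.03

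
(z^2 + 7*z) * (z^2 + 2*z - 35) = z^4 + 9*z^3 - 21*z^2 - 245*z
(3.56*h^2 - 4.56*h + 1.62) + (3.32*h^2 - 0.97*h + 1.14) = 6.88*h^2 - 5.53*h + 2.76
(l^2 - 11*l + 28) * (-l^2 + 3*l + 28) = -l^4 + 14*l^3 - 33*l^2 - 224*l + 784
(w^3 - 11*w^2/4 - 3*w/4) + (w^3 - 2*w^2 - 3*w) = 2*w^3 - 19*w^2/4 - 15*w/4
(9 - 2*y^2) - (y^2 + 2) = 7 - 3*y^2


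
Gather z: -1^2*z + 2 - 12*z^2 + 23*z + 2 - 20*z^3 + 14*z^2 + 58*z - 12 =-20*z^3 + 2*z^2 + 80*z - 8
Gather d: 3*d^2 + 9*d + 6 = 3*d^2 + 9*d + 6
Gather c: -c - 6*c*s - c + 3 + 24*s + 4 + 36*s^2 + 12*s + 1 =c*(-6*s - 2) + 36*s^2 + 36*s + 8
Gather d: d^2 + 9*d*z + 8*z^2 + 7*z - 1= d^2 + 9*d*z + 8*z^2 + 7*z - 1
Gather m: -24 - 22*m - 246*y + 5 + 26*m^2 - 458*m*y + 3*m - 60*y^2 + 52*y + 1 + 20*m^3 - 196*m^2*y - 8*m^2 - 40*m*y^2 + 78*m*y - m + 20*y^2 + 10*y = 20*m^3 + m^2*(18 - 196*y) + m*(-40*y^2 - 380*y - 20) - 40*y^2 - 184*y - 18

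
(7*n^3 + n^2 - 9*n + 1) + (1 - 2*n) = 7*n^3 + n^2 - 11*n + 2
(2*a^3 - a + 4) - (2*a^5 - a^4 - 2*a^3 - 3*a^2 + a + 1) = -2*a^5 + a^4 + 4*a^3 + 3*a^2 - 2*a + 3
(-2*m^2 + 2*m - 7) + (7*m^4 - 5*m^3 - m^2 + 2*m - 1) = 7*m^4 - 5*m^3 - 3*m^2 + 4*m - 8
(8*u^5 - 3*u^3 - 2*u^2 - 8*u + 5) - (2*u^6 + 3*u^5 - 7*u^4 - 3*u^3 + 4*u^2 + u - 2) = -2*u^6 + 5*u^5 + 7*u^4 - 6*u^2 - 9*u + 7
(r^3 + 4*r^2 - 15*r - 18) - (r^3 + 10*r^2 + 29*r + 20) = -6*r^2 - 44*r - 38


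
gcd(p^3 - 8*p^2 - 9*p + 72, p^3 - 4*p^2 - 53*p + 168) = p^2 - 11*p + 24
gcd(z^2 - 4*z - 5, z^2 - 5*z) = z - 5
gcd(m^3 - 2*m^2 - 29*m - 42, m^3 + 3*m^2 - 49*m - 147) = m^2 - 4*m - 21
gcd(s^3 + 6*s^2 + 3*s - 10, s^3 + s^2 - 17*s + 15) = s^2 + 4*s - 5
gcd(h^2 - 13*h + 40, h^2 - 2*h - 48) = h - 8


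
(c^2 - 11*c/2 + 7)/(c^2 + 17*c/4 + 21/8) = 4*(2*c^2 - 11*c + 14)/(8*c^2 + 34*c + 21)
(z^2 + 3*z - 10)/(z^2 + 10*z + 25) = (z - 2)/(z + 5)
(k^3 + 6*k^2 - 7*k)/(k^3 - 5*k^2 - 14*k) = (-k^2 - 6*k + 7)/(-k^2 + 5*k + 14)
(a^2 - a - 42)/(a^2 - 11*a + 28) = (a + 6)/(a - 4)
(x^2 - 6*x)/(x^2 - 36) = x/(x + 6)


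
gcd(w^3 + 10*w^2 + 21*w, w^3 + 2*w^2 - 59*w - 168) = w^2 + 10*w + 21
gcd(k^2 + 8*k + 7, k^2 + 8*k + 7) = k^2 + 8*k + 7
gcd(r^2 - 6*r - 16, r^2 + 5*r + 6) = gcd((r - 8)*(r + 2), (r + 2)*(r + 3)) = r + 2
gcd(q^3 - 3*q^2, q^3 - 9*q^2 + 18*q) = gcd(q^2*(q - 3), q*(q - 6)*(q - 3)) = q^2 - 3*q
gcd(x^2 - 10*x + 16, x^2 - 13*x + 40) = x - 8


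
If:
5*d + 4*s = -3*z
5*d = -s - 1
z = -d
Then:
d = -2/9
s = 1/9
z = 2/9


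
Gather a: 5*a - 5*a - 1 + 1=0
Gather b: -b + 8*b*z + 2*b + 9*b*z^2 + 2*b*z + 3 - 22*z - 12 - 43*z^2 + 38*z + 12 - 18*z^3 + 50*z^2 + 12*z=b*(9*z^2 + 10*z + 1) - 18*z^3 + 7*z^2 + 28*z + 3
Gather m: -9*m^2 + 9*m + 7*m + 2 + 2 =-9*m^2 + 16*m + 4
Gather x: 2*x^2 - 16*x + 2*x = 2*x^2 - 14*x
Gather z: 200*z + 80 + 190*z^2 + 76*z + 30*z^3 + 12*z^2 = 30*z^3 + 202*z^2 + 276*z + 80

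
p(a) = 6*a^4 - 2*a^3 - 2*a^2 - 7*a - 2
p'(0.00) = -7.00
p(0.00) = -2.00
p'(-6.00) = -5383.00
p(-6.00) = 8176.00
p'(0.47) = -7.71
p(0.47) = -5.65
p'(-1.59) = -112.28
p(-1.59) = 50.46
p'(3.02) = 587.24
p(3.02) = 402.62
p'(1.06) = 10.60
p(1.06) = -6.47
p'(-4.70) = -2612.49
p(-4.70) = 3122.17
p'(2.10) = 180.40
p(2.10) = 72.65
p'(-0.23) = -6.69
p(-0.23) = -0.45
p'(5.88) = 4641.17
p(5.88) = 6653.43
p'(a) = 24*a^3 - 6*a^2 - 4*a - 7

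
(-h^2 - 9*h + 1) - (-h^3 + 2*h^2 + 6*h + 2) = h^3 - 3*h^2 - 15*h - 1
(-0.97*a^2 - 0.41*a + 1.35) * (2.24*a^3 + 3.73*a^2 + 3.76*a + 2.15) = -2.1728*a^5 - 4.5365*a^4 - 2.1525*a^3 + 1.4084*a^2 + 4.1945*a + 2.9025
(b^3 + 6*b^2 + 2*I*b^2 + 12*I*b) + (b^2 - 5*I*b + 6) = b^3 + 7*b^2 + 2*I*b^2 + 7*I*b + 6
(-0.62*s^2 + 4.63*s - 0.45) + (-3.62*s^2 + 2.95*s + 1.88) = -4.24*s^2 + 7.58*s + 1.43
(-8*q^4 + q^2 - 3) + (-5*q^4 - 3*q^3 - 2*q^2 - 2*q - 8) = -13*q^4 - 3*q^3 - q^2 - 2*q - 11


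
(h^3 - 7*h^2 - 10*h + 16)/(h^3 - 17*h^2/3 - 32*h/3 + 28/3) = 3*(h^2 - 9*h + 8)/(3*h^2 - 23*h + 14)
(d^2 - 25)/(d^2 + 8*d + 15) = (d - 5)/(d + 3)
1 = 1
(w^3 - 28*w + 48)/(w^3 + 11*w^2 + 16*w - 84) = (w - 4)/(w + 7)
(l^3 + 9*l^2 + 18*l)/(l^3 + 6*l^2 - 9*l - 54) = l/(l - 3)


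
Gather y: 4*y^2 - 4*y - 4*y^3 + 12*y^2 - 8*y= -4*y^3 + 16*y^2 - 12*y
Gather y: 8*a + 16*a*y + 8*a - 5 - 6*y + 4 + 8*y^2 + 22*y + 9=16*a + 8*y^2 + y*(16*a + 16) + 8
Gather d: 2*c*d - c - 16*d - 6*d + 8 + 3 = -c + d*(2*c - 22) + 11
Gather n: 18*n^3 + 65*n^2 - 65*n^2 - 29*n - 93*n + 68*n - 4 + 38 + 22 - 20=18*n^3 - 54*n + 36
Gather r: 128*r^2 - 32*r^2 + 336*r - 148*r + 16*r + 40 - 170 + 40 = 96*r^2 + 204*r - 90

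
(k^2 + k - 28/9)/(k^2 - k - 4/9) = (3*k + 7)/(3*k + 1)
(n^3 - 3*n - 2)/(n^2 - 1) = (n^2 - n - 2)/(n - 1)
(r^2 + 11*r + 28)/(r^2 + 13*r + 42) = (r + 4)/(r + 6)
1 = 1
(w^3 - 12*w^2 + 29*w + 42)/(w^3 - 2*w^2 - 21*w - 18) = (w - 7)/(w + 3)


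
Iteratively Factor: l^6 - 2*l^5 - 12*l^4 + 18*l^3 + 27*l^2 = (l - 3)*(l^5 + l^4 - 9*l^3 - 9*l^2) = (l - 3)*(l + 3)*(l^4 - 2*l^3 - 3*l^2) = (l - 3)*(l + 1)*(l + 3)*(l^3 - 3*l^2) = l*(l - 3)*(l + 1)*(l + 3)*(l^2 - 3*l) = l^2*(l - 3)*(l + 1)*(l + 3)*(l - 3)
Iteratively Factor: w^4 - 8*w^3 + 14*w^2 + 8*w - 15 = (w - 3)*(w^3 - 5*w^2 - w + 5) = (w - 5)*(w - 3)*(w^2 - 1) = (w - 5)*(w - 3)*(w - 1)*(w + 1)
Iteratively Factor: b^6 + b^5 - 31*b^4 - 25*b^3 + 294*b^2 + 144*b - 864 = (b - 4)*(b^5 + 5*b^4 - 11*b^3 - 69*b^2 + 18*b + 216) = (b - 4)*(b + 3)*(b^4 + 2*b^3 - 17*b^2 - 18*b + 72) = (b - 4)*(b - 2)*(b + 3)*(b^3 + 4*b^2 - 9*b - 36) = (b - 4)*(b - 3)*(b - 2)*(b + 3)*(b^2 + 7*b + 12) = (b - 4)*(b - 3)*(b - 2)*(b + 3)*(b + 4)*(b + 3)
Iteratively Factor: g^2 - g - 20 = (g - 5)*(g + 4)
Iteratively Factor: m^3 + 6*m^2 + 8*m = (m + 2)*(m^2 + 4*m) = (m + 2)*(m + 4)*(m)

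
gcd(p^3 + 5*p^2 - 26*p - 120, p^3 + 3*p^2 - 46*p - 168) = p^2 + 10*p + 24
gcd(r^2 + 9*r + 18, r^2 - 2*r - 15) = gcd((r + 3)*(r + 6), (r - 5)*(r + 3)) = r + 3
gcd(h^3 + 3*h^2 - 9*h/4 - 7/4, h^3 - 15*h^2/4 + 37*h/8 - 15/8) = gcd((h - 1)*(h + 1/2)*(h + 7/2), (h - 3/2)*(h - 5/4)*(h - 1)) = h - 1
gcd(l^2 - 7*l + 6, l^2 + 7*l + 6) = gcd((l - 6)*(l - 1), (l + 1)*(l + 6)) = 1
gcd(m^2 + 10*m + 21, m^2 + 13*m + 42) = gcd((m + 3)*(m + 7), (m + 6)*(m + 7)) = m + 7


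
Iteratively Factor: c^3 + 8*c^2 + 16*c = (c + 4)*(c^2 + 4*c) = (c + 4)^2*(c)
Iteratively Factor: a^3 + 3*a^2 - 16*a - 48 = (a - 4)*(a^2 + 7*a + 12) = (a - 4)*(a + 4)*(a + 3)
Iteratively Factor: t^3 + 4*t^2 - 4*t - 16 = (t - 2)*(t^2 + 6*t + 8) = (t - 2)*(t + 2)*(t + 4)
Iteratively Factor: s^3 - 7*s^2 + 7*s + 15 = (s - 5)*(s^2 - 2*s - 3) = (s - 5)*(s - 3)*(s + 1)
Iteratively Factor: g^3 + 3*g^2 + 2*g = (g)*(g^2 + 3*g + 2) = g*(g + 1)*(g + 2)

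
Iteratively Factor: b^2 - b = (b - 1)*(b)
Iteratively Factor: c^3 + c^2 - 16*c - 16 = (c + 1)*(c^2 - 16) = (c + 1)*(c + 4)*(c - 4)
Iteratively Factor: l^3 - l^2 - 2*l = (l)*(l^2 - l - 2) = l*(l + 1)*(l - 2)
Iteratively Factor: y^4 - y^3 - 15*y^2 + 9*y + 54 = (y - 3)*(y^3 + 2*y^2 - 9*y - 18) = (y - 3)*(y + 3)*(y^2 - y - 6) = (y - 3)^2*(y + 3)*(y + 2)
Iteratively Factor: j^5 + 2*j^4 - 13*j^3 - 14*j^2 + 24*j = (j)*(j^4 + 2*j^3 - 13*j^2 - 14*j + 24) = j*(j - 1)*(j^3 + 3*j^2 - 10*j - 24) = j*(j - 1)*(j + 2)*(j^2 + j - 12) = j*(j - 1)*(j + 2)*(j + 4)*(j - 3)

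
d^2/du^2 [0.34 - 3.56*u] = 0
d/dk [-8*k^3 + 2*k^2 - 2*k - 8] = -24*k^2 + 4*k - 2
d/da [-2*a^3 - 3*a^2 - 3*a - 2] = -6*a^2 - 6*a - 3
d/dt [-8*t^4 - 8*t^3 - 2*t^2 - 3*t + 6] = -32*t^3 - 24*t^2 - 4*t - 3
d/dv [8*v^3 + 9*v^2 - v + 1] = 24*v^2 + 18*v - 1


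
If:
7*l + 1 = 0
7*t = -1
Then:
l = -1/7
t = -1/7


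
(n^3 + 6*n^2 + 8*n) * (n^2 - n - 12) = n^5 + 5*n^4 - 10*n^3 - 80*n^2 - 96*n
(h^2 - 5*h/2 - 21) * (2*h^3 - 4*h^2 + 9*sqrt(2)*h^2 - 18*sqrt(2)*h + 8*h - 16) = 2*h^5 - 9*h^4 + 9*sqrt(2)*h^4 - 81*sqrt(2)*h^3/2 - 24*h^3 - 144*sqrt(2)*h^2 + 48*h^2 - 128*h + 378*sqrt(2)*h + 336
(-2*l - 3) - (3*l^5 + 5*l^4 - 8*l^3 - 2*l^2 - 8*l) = -3*l^5 - 5*l^4 + 8*l^3 + 2*l^2 + 6*l - 3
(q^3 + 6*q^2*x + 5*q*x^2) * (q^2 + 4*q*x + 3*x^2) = q^5 + 10*q^4*x + 32*q^3*x^2 + 38*q^2*x^3 + 15*q*x^4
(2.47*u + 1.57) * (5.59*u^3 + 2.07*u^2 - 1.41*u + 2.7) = 13.8073*u^4 + 13.8892*u^3 - 0.2328*u^2 + 4.4553*u + 4.239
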